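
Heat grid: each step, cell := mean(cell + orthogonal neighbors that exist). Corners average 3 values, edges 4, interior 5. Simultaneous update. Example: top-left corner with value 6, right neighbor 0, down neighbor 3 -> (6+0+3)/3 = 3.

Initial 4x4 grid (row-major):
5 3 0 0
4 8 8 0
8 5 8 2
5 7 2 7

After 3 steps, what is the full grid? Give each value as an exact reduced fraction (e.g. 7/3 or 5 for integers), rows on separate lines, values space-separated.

Answer: 189/40 3459/800 2571/800 301/120
13237/2400 4947/1000 837/200 7573/2400
41383/7200 17513/3000 14339/3000 6059/1440
6551/1080 40063/7200 1519/288 961/216

Derivation:
After step 1:
  4 4 11/4 0
  25/4 28/5 24/5 5/2
  11/2 36/5 5 17/4
  20/3 19/4 6 11/3
After step 2:
  19/4 327/80 231/80 7/4
  427/80 557/100 413/100 231/80
  1537/240 561/100 109/20 185/48
  203/36 1477/240 233/48 167/36
After step 3:
  189/40 3459/800 2571/800 301/120
  13237/2400 4947/1000 837/200 7573/2400
  41383/7200 17513/3000 14339/3000 6059/1440
  6551/1080 40063/7200 1519/288 961/216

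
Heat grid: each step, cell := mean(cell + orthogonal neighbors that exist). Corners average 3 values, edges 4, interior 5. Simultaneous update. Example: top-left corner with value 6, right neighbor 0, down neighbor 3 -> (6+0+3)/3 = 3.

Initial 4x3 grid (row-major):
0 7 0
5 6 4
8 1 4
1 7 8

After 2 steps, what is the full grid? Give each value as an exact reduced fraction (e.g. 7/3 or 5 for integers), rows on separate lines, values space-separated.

After step 1:
  4 13/4 11/3
  19/4 23/5 7/2
  15/4 26/5 17/4
  16/3 17/4 19/3
After step 2:
  4 931/240 125/36
  171/40 213/50 961/240
  571/120 441/100 1157/240
  40/9 1267/240 89/18

Answer: 4 931/240 125/36
171/40 213/50 961/240
571/120 441/100 1157/240
40/9 1267/240 89/18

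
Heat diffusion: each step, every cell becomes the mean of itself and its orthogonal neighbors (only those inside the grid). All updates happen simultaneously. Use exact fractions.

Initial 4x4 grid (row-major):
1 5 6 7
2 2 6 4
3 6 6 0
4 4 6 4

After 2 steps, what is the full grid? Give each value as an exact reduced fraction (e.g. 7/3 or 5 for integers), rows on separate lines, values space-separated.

Answer: 49/18 491/120 599/120 191/36
757/240 187/50 481/100 1093/240
817/240 439/100 223/50 953/240
149/36 67/15 68/15 71/18

Derivation:
After step 1:
  8/3 7/2 6 17/3
  2 21/5 24/5 17/4
  15/4 21/5 24/5 7/2
  11/3 5 5 10/3
After step 2:
  49/18 491/120 599/120 191/36
  757/240 187/50 481/100 1093/240
  817/240 439/100 223/50 953/240
  149/36 67/15 68/15 71/18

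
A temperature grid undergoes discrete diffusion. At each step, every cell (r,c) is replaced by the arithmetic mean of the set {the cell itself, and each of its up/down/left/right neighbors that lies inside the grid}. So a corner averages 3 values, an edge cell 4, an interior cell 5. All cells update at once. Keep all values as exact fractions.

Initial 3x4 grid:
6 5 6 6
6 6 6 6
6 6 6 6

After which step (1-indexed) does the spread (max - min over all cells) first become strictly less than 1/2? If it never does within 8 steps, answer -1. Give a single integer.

Answer: 1

Derivation:
Step 1: max=6, min=17/3, spread=1/3
  -> spread < 1/2 first at step 1
Step 2: max=6, min=689/120, spread=31/120
Step 3: max=6, min=6269/1080, spread=211/1080
Step 4: max=10753/1800, min=631103/108000, spread=14077/108000
Step 5: max=644317/108000, min=5691593/972000, spread=5363/48600
Step 6: max=357131/60000, min=171219191/29160000, spread=93859/1166400
Step 7: max=577863533/97200000, min=10287325519/1749600000, spread=4568723/69984000
Step 8: max=17314381111/2916000000, min=618075564371/104976000000, spread=8387449/167961600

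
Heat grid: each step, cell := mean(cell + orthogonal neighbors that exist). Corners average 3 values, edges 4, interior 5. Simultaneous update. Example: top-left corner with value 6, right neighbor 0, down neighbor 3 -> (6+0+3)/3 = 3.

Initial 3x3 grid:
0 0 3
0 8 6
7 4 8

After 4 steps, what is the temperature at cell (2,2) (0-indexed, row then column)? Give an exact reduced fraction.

Step 1: cell (2,2) = 6
Step 2: cell (2,2) = 19/3
Step 3: cell (2,2) = 107/20
Step 4: cell (2,2) = 55571/10800
Full grid after step 4:
  2471/800 955403/288000 14257/3600
  3030709/864000 749479/180000 428051/96000
  278551/64800 4010209/864000 55571/10800

Answer: 55571/10800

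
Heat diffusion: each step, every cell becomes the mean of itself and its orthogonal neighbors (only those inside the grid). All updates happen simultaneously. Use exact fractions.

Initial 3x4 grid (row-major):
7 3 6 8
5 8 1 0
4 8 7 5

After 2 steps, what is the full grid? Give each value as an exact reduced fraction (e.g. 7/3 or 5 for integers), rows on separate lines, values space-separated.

After step 1:
  5 6 9/2 14/3
  6 5 22/5 7/2
  17/3 27/4 21/4 4
After step 2:
  17/3 41/8 587/120 38/9
  65/12 563/100 453/100 497/120
  221/36 17/3 51/10 17/4

Answer: 17/3 41/8 587/120 38/9
65/12 563/100 453/100 497/120
221/36 17/3 51/10 17/4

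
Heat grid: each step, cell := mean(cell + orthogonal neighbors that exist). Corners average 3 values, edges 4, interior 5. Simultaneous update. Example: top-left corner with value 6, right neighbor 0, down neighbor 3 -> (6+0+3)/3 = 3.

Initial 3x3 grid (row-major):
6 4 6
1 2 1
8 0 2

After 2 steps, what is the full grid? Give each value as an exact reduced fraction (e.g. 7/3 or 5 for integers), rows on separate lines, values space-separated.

Answer: 149/36 403/120 131/36
751/240 161/50 541/240
41/12 43/20 9/4

Derivation:
After step 1:
  11/3 9/2 11/3
  17/4 8/5 11/4
  3 3 1
After step 2:
  149/36 403/120 131/36
  751/240 161/50 541/240
  41/12 43/20 9/4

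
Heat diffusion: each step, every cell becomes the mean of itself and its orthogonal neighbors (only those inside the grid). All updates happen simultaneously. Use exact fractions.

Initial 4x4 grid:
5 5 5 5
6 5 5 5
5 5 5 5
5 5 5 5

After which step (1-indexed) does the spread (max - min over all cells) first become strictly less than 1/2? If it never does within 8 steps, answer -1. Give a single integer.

Step 1: max=16/3, min=5, spread=1/3
  -> spread < 1/2 first at step 1
Step 2: max=631/120, min=5, spread=31/120
Step 3: max=5611/1080, min=5, spread=211/1080
Step 4: max=556843/108000, min=5, spread=16843/108000
Step 5: max=4998643/972000, min=45079/9000, spread=130111/972000
Step 6: max=149442367/29160000, min=2707159/540000, spread=3255781/29160000
Step 7: max=4474353691/874800000, min=2711107/540000, spread=82360351/874800000
Step 8: max=133971316891/26244000000, min=488506441/97200000, spread=2074577821/26244000000

Answer: 1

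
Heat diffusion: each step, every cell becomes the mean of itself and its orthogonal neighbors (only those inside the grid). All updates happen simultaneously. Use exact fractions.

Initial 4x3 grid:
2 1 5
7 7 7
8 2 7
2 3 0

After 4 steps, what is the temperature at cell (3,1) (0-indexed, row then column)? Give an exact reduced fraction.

Answer: 3504721/864000

Derivation:
Step 1: cell (3,1) = 7/4
Step 2: cell (3,1) = 889/240
Step 3: cell (3,1) = 52139/14400
Step 4: cell (3,1) = 3504721/864000
Full grid after step 4:
  600199/129600 3942181/864000 614149/129600
  986729/216000 1707629/360000 248651/54000
  973589/216000 1546229/360000 238241/54000
  525499/129600 3504721/864000 504949/129600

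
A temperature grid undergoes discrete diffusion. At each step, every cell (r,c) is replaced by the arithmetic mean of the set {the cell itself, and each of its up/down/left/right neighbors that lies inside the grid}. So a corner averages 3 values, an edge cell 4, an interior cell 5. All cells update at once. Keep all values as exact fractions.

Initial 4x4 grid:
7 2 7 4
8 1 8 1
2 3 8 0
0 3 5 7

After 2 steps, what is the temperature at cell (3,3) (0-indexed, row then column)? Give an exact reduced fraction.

Step 1: cell (3,3) = 4
Step 2: cell (3,3) = 55/12
Full grid after step 2:
  173/36 587/120 37/8 25/6
  1069/240 431/100 227/50 65/16
  769/240 93/25 459/100 321/80
  23/9 407/120 173/40 55/12

Answer: 55/12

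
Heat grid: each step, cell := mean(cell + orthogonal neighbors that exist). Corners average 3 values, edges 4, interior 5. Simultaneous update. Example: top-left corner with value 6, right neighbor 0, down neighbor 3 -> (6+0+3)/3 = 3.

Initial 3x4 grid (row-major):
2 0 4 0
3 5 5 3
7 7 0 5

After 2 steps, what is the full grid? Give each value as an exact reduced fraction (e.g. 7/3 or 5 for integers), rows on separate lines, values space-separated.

After step 1:
  5/3 11/4 9/4 7/3
  17/4 4 17/5 13/4
  17/3 19/4 17/4 8/3
After step 2:
  26/9 8/3 161/60 47/18
  187/48 383/100 343/100 233/80
  44/9 14/3 113/30 61/18

Answer: 26/9 8/3 161/60 47/18
187/48 383/100 343/100 233/80
44/9 14/3 113/30 61/18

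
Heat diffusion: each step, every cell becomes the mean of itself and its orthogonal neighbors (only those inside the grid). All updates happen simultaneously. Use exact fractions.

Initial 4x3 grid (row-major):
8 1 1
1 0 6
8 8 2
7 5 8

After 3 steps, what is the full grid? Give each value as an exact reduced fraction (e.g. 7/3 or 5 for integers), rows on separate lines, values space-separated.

Answer: 7547/2160 7271/2400 6427/2160
29333/7200 1937/500 24883/7200
38683/7200 14627/3000 11611/2400
12781/2160 21359/3600 3907/720

Derivation:
After step 1:
  10/3 5/2 8/3
  17/4 16/5 9/4
  6 23/5 6
  20/3 7 5
After step 2:
  121/36 117/40 89/36
  1007/240 84/25 847/240
  1291/240 134/25 357/80
  59/9 349/60 6
After step 3:
  7547/2160 7271/2400 6427/2160
  29333/7200 1937/500 24883/7200
  38683/7200 14627/3000 11611/2400
  12781/2160 21359/3600 3907/720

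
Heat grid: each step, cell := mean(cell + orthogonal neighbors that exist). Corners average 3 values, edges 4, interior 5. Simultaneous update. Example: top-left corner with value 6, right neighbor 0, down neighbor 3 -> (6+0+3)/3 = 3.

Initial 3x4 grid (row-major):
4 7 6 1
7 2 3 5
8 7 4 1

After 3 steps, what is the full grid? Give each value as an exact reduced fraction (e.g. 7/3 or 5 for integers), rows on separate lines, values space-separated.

After step 1:
  6 19/4 17/4 4
  21/4 26/5 4 5/2
  22/3 21/4 15/4 10/3
After step 2:
  16/3 101/20 17/4 43/12
  1427/240 489/100 197/50 83/24
  107/18 323/60 49/12 115/36
After step 3:
  3919/720 5857/1200 5047/1200 271/72
  79609/14400 30251/6000 12373/3000 25517/7200
  12437/2160 18271/3600 14941/3600 773/216

Answer: 3919/720 5857/1200 5047/1200 271/72
79609/14400 30251/6000 12373/3000 25517/7200
12437/2160 18271/3600 14941/3600 773/216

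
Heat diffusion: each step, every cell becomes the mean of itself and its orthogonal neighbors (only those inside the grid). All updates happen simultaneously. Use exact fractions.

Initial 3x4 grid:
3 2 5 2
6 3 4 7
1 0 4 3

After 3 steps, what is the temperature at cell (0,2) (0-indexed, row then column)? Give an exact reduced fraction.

Step 1: cell (0,2) = 13/4
Step 2: cell (0,2) = 473/120
Step 3: cell (0,2) = 13253/3600
Full grid after step 3:
  1403/432 6229/1800 13253/3600 4463/1080
  14639/4800 3123/1000 22403/6000 14203/3600
  73/27 21191/7200 24031/7200 8491/2160

Answer: 13253/3600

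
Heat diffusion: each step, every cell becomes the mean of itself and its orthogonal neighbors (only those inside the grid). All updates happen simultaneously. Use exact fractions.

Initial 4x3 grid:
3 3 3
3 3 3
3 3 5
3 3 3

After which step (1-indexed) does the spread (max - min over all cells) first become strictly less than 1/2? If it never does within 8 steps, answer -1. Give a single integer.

Step 1: max=11/3, min=3, spread=2/3
Step 2: max=211/60, min=3, spread=31/60
Step 3: max=1831/540, min=3, spread=211/540
  -> spread < 1/2 first at step 3
Step 4: max=178897/54000, min=2747/900, spread=14077/54000
Step 5: max=1598407/486000, min=165683/54000, spread=5363/24300
Step 6: max=47480809/14580000, min=92869/30000, spread=93859/583200
Step 7: max=2834674481/874800000, min=151136467/48600000, spread=4568723/34992000
Step 8: max=169244435629/52488000000, min=4555618889/1458000000, spread=8387449/83980800

Answer: 3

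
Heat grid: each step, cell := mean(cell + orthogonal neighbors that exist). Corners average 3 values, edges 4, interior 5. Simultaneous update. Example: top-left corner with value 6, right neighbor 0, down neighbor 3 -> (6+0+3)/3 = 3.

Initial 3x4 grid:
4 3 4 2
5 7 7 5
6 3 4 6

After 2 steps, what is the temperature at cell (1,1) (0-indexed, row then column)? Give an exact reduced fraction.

Answer: 127/25

Derivation:
Step 1: cell (1,1) = 5
Step 2: cell (1,1) = 127/25
Full grid after step 2:
  14/3 35/8 527/120 38/9
  115/24 127/25 122/25 143/30
  91/18 59/12 51/10 5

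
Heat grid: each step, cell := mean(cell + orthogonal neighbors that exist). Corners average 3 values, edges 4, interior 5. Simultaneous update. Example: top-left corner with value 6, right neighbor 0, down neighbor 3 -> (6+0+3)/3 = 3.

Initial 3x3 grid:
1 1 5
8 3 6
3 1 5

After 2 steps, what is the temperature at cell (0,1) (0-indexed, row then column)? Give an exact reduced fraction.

Step 1: cell (0,1) = 5/2
Step 2: cell (0,1) = 409/120
Full grid after step 2:
  115/36 409/120 15/4
  893/240 89/25 331/80
  43/12 37/10 47/12

Answer: 409/120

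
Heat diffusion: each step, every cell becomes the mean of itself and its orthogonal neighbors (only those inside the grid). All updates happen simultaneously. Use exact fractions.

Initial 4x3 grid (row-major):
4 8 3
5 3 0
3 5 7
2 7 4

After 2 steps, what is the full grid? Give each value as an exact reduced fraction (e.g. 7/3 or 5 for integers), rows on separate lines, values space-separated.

Answer: 167/36 541/120 137/36
521/120 207/50 907/240
33/8 429/100 73/16
49/12 39/8 29/6

Derivation:
After step 1:
  17/3 9/2 11/3
  15/4 21/5 13/4
  15/4 5 4
  4 9/2 6
After step 2:
  167/36 541/120 137/36
  521/120 207/50 907/240
  33/8 429/100 73/16
  49/12 39/8 29/6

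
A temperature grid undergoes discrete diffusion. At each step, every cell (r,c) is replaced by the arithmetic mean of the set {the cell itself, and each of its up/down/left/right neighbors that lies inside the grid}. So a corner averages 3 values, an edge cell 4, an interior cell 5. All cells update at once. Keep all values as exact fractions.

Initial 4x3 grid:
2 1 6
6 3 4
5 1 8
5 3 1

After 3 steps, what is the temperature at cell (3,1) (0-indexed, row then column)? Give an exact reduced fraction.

Answer: 5107/1440

Derivation:
Step 1: cell (3,1) = 5/2
Step 2: cell (3,1) = 89/24
Step 3: cell (3,1) = 5107/1440
Full grid after step 3:
  161/48 1289/360 1583/432
  1787/480 1073/300 5711/1440
  5347/1440 2321/600 593/160
  1663/432 5107/1440 539/144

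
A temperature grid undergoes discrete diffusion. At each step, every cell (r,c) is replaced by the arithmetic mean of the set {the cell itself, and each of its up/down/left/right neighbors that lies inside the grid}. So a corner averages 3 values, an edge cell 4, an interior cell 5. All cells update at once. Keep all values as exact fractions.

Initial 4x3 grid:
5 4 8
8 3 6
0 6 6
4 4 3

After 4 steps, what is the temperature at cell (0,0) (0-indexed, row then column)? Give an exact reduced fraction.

Answer: 20077/4050

Derivation:
Step 1: cell (0,0) = 17/3
Step 2: cell (0,0) = 44/9
Step 3: cell (0,0) = 5507/1080
Step 4: cell (0,0) = 20077/4050
Full grid after step 4:
  20077/4050 1131199/216000 28711/5400
  128483/27000 109769/22500 186769/36000
  14311/3375 547543/120000 508327/108000
  528959/129600 1202677/288000 583159/129600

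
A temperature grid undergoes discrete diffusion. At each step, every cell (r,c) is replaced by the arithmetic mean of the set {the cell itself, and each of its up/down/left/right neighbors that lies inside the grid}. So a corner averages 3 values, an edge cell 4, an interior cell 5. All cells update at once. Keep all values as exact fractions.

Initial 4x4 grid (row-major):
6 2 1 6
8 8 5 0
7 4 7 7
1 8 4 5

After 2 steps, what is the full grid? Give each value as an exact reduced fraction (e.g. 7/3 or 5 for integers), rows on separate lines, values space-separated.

Answer: 101/18 1109/240 857/240 31/9
1379/240 279/50 23/5 947/240
1463/240 537/100 543/100 1199/240
175/36 1343/240 1259/240 193/36

Derivation:
After step 1:
  16/3 17/4 7/2 7/3
  29/4 27/5 21/5 9/2
  5 34/5 27/5 19/4
  16/3 17/4 6 16/3
After step 2:
  101/18 1109/240 857/240 31/9
  1379/240 279/50 23/5 947/240
  1463/240 537/100 543/100 1199/240
  175/36 1343/240 1259/240 193/36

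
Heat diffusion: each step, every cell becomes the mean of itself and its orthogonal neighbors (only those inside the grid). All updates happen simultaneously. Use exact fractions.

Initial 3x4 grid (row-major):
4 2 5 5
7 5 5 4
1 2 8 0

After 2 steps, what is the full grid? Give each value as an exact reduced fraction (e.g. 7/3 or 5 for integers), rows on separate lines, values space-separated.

Answer: 151/36 1007/240 1099/240 149/36
967/240 437/100 211/50 527/120
139/36 917/240 343/80 15/4

Derivation:
After step 1:
  13/3 4 17/4 14/3
  17/4 21/5 27/5 7/2
  10/3 4 15/4 4
After step 2:
  151/36 1007/240 1099/240 149/36
  967/240 437/100 211/50 527/120
  139/36 917/240 343/80 15/4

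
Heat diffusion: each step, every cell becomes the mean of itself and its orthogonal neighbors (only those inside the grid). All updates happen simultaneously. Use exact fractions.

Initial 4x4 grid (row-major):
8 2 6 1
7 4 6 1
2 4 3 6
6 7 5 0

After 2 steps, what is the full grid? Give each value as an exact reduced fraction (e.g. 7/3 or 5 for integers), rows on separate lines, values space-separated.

Answer: 191/36 1141/240 185/48 119/36
76/15 457/100 413/100 19/6
19/4 473/100 381/100 217/60
61/12 73/16 1063/240 119/36

Derivation:
After step 1:
  17/3 5 15/4 8/3
  21/4 23/5 4 7/2
  19/4 4 24/5 5/2
  5 11/2 15/4 11/3
After step 2:
  191/36 1141/240 185/48 119/36
  76/15 457/100 413/100 19/6
  19/4 473/100 381/100 217/60
  61/12 73/16 1063/240 119/36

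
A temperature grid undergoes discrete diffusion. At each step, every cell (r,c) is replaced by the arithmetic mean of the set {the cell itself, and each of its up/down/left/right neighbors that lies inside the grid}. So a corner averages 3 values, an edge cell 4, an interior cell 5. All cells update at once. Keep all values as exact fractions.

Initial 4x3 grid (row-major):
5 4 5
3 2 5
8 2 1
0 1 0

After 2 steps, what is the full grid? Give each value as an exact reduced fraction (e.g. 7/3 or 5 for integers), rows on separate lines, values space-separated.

After step 1:
  4 4 14/3
  9/2 16/5 13/4
  13/4 14/5 2
  3 3/4 2/3
After step 2:
  25/6 119/30 143/36
  299/80 71/20 787/240
  271/80 12/5 523/240
  7/3 433/240 41/36

Answer: 25/6 119/30 143/36
299/80 71/20 787/240
271/80 12/5 523/240
7/3 433/240 41/36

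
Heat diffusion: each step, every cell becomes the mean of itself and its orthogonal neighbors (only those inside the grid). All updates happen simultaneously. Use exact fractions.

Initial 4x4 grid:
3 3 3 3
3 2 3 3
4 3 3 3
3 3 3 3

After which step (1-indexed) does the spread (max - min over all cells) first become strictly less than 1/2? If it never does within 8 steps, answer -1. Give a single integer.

Step 1: max=10/3, min=11/4, spread=7/12
Step 2: max=115/36, min=287/100, spread=73/225
  -> spread < 1/2 first at step 2
Step 3: max=1357/432, min=6937/2400, spread=5417/21600
Step 4: max=200963/64800, min=4671/1600, spread=943/5184
Step 5: max=5973737/1944000, min=6334609/2160000, spread=2725889/19440000
Step 6: max=178136459/58320000, min=21157829/7200000, spread=67580441/583200000
Step 7: max=1063660693/349920000, min=572620307/194400000, spread=82360351/874800000
Step 8: max=159004244723/52488000000, min=17206121009/5832000000, spread=2074577821/26244000000

Answer: 2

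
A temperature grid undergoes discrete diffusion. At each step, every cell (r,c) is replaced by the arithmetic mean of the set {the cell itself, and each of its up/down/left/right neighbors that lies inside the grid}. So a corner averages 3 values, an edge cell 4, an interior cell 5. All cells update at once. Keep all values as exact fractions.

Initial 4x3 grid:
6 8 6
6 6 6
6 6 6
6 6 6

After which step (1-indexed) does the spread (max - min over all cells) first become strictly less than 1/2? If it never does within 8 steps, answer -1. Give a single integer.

Step 1: max=20/3, min=6, spread=2/3
Step 2: max=787/120, min=6, spread=67/120
Step 3: max=6917/1080, min=6, spread=437/1080
  -> spread < 1/2 first at step 3
Step 4: max=2749531/432000, min=3009/500, spread=29951/86400
Step 5: max=24543821/3888000, min=20408/3375, spread=206761/777600
Step 6: max=9787395571/1555200000, min=16365671/2700000, spread=14430763/62208000
Step 7: max=584979741689/93312000000, min=1313652727/216000000, spread=139854109/746496000
Step 8: max=35014791890251/5598720000000, min=118491228977/19440000000, spread=7114543559/44789760000

Answer: 3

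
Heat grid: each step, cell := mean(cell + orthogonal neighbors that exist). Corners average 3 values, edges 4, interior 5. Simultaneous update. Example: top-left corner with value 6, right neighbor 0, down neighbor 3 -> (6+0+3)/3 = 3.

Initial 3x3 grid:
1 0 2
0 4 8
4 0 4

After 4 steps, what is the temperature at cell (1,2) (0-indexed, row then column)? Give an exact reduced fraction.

Answer: 1308223/432000

Derivation:
Step 1: cell (1,2) = 9/2
Step 2: cell (1,2) = 427/120
Step 3: cell (1,2) = 24059/7200
Step 4: cell (1,2) = 1308223/432000
Full grid after step 4:
  32411/16200 2033821/864000 370963/129600
  1797571/864000 156817/60000 1308223/432000
  303463/129600 588299/216000 68923/21600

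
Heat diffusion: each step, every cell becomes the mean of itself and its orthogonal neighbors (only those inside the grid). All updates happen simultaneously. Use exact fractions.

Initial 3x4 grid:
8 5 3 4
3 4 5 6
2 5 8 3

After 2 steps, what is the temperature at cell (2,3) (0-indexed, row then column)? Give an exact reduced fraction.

Answer: 185/36

Derivation:
Step 1: cell (2,3) = 17/3
Step 2: cell (2,3) = 185/36
Full grid after step 2:
  175/36 1139/240 1127/240 157/36
  1039/240 118/25 118/25 197/40
  37/9 133/30 313/60 185/36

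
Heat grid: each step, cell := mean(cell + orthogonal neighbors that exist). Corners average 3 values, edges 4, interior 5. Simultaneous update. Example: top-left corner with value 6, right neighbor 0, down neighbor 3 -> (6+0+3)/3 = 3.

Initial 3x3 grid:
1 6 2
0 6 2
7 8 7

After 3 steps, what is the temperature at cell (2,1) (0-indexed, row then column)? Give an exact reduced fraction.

Answer: 4703/900

Derivation:
Step 1: cell (2,1) = 7
Step 2: cell (2,1) = 331/60
Step 3: cell (2,1) = 4703/900
Full grid after step 3:
  7529/2160 54023/14400 524/135
  30149/7200 13063/3000 22091/4800
  1739/360 4703/900 11209/2160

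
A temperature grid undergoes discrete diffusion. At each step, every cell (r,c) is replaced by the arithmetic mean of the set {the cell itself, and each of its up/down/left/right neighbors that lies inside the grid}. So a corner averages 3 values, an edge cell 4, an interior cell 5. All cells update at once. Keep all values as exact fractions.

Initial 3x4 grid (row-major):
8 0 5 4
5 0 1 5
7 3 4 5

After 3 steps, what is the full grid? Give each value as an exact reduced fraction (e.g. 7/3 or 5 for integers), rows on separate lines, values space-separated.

After step 1:
  13/3 13/4 5/2 14/3
  5 9/5 3 15/4
  5 7/2 13/4 14/3
After step 2:
  151/36 713/240 161/48 131/36
  121/30 331/100 143/50 193/48
  9/2 271/80 173/48 35/9
After step 3:
  8063/2160 24893/7200 23083/7200 793/216
  7217/1800 9937/3000 20579/6000 51871/14400
  2861/720 8881/2400 24733/7200 829/216

Answer: 8063/2160 24893/7200 23083/7200 793/216
7217/1800 9937/3000 20579/6000 51871/14400
2861/720 8881/2400 24733/7200 829/216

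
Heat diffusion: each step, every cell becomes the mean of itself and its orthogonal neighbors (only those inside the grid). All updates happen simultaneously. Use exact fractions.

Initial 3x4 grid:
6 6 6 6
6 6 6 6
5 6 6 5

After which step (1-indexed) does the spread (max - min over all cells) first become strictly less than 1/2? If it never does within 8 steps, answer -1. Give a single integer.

Step 1: max=6, min=17/3, spread=1/3
  -> spread < 1/2 first at step 1
Step 2: max=6, min=103/18, spread=5/18
Step 3: max=1429/240, min=2501/432, spread=89/540
Step 4: max=21349/3600, min=150673/25920, spread=15199/129600
Step 5: max=70937/12000, min=9069887/1555200, spread=617741/7776000
Step 6: max=76452869/12960000, min=227158607/38880000, spread=55/972
Step 7: max=4580406371/777600000, min=13646556613/2332800000, spread=7573/186624
Step 8: max=91514260763/15552000000, min=819555221867/139968000000, spread=32585/1119744

Answer: 1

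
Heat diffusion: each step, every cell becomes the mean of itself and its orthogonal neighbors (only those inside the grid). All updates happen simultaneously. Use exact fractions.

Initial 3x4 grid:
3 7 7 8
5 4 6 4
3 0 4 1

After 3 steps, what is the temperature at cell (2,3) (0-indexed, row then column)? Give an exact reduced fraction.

Step 1: cell (2,3) = 3
Step 2: cell (2,3) = 7/2
Step 3: cell (2,3) = 559/144
Full grid after step 3:
  421/90 4041/800 39809/7200 601/108
  57263/14400 12911/3000 13831/3000 68683/14400
  7309/2160 6211/1800 4439/1200 559/144

Answer: 559/144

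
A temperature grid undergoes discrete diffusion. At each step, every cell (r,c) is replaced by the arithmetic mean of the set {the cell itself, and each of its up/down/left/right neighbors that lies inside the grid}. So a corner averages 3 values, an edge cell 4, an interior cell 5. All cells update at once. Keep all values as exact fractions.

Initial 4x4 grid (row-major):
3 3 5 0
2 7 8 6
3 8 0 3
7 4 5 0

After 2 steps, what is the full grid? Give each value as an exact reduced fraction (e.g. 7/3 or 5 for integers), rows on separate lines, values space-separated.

After step 1:
  8/3 9/2 4 11/3
  15/4 28/5 26/5 17/4
  5 22/5 24/5 9/4
  14/3 6 9/4 8/3
After step 2:
  131/36 503/120 521/120 143/36
  1021/240 469/100 477/100 461/120
  1069/240 129/25 189/50 419/120
  47/9 1039/240 943/240 43/18

Answer: 131/36 503/120 521/120 143/36
1021/240 469/100 477/100 461/120
1069/240 129/25 189/50 419/120
47/9 1039/240 943/240 43/18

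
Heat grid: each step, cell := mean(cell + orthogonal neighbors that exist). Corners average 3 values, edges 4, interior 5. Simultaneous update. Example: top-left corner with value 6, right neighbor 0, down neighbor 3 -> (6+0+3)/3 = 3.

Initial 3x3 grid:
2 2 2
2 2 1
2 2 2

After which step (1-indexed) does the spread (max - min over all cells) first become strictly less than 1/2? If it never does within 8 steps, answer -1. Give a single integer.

Answer: 1

Derivation:
Step 1: max=2, min=5/3, spread=1/3
  -> spread < 1/2 first at step 1
Step 2: max=2, min=413/240, spread=67/240
Step 3: max=393/200, min=3883/2160, spread=1807/10800
Step 4: max=10439/5400, min=1570037/864000, spread=33401/288000
Step 5: max=1036609/540000, min=14322067/7776000, spread=3025513/38880000
Step 6: max=54844051/28800000, min=5755873133/3110400000, spread=53531/995328
Step 7: max=14760883949/7776000000, min=347215074151/186624000000, spread=450953/11943936
Step 8: max=1765231389481/933120000000, min=20885976439397/11197440000000, spread=3799043/143327232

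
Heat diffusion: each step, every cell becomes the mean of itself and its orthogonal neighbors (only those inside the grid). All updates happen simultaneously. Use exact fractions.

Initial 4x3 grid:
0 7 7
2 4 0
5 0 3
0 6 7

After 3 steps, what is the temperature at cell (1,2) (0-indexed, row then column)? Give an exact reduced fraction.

Step 1: cell (1,2) = 7/2
Step 2: cell (1,2) = 199/60
Step 3: cell (1,2) = 3299/900
Full grid after step 3:
  289/90 26497/7200 4043/1080
  1841/600 4699/1500 3299/900
  4993/1800 6707/2000 1517/450
  7051/2160 15943/4800 8201/2160

Answer: 3299/900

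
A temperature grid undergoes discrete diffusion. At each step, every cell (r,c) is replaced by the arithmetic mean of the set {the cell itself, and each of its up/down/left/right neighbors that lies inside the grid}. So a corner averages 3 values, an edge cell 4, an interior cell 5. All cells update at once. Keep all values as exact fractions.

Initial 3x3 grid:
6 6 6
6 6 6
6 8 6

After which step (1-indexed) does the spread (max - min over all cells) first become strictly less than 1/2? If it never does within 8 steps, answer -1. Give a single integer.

Step 1: max=20/3, min=6, spread=2/3
Step 2: max=787/120, min=6, spread=67/120
Step 3: max=6917/1080, min=607/100, spread=1807/5400
  -> spread < 1/2 first at step 3
Step 4: max=2749963/432000, min=16561/2700, spread=33401/144000
Step 5: max=24557933/3888000, min=1663391/270000, spread=3025513/19440000
Step 6: max=9796126867/1555200000, min=89155949/14400000, spread=53531/497664
Step 7: max=585904925849/93312000000, min=24119116051/3888000000, spread=450953/5971968
Step 8: max=35101223560603/5598720000000, min=2900368610519/466560000000, spread=3799043/71663616

Answer: 3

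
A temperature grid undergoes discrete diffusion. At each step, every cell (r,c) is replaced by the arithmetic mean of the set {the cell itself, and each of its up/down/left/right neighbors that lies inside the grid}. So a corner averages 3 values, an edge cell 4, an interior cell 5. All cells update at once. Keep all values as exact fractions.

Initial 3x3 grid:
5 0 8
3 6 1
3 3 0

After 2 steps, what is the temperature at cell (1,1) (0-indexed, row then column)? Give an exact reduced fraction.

Step 1: cell (1,1) = 13/5
Step 2: cell (1,1) = 367/100
Full grid after step 2:
  35/9 781/240 23/6
  751/240 367/100 641/240
  41/12 149/60 97/36

Answer: 367/100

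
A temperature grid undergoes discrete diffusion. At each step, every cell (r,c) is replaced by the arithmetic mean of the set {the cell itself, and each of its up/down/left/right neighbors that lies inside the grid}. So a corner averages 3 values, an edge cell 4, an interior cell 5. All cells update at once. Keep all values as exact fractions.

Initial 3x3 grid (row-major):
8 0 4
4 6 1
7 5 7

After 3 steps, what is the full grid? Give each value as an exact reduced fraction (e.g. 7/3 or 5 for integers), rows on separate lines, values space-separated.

After step 1:
  4 9/2 5/3
  25/4 16/5 9/2
  16/3 25/4 13/3
After step 2:
  59/12 401/120 32/9
  1127/240 247/50 137/40
  107/18 1147/240 181/36
After step 3:
  3109/720 30157/7200 929/270
  73789/14400 12709/3000 10169/2400
  5551/1080 74489/14400 9527/2160

Answer: 3109/720 30157/7200 929/270
73789/14400 12709/3000 10169/2400
5551/1080 74489/14400 9527/2160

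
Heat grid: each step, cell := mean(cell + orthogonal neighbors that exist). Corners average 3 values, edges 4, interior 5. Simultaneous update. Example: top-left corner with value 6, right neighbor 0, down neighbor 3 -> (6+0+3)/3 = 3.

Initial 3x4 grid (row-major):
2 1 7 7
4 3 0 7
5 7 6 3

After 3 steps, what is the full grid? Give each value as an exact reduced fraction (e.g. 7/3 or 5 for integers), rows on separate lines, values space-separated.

After step 1:
  7/3 13/4 15/4 7
  7/2 3 23/5 17/4
  16/3 21/4 4 16/3
After step 2:
  109/36 37/12 93/20 5
  85/24 98/25 98/25 1271/240
  169/36 211/48 1151/240 163/36
After step 3:
  695/216 13213/3600 1249/300 3587/720
  27331/7200 22633/6000 13549/3000 67477/14400
  1819/432 32051/7200 31751/7200 5263/1080

Answer: 695/216 13213/3600 1249/300 3587/720
27331/7200 22633/6000 13549/3000 67477/14400
1819/432 32051/7200 31751/7200 5263/1080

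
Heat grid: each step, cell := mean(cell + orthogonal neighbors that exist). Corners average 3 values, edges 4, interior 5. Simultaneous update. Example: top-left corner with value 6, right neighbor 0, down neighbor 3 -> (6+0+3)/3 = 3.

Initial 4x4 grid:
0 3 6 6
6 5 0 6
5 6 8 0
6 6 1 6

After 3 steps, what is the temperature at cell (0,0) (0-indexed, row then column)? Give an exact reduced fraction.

Step 1: cell (0,0) = 3
Step 2: cell (0,0) = 7/2
Step 3: cell (0,0) = 15/4
Full grid after step 3:
  15/4 129/32 129/32 217/48
  421/96 207/50 1793/400 193/48
  7067/1440 5957/1200 307/75 3083/720
  2327/432 3481/720 3293/720 409/108

Answer: 15/4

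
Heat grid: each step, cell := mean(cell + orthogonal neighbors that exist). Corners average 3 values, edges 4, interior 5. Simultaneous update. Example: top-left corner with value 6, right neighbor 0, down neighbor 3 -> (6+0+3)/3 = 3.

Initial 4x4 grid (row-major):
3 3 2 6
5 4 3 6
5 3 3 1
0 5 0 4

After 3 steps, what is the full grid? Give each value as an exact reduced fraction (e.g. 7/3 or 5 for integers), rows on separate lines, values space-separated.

Answer: 1939/540 1627/450 3269/900 526/135
1657/450 257/75 1073/300 3179/900
2977/900 10003/3000 8693/3000 713/225
695/216 9973/3600 10073/3600 553/216

Derivation:
After step 1:
  11/3 3 7/2 14/3
  17/4 18/5 18/5 4
  13/4 4 2 7/2
  10/3 2 3 5/3
After step 2:
  131/36 413/120 443/120 73/18
  443/120 369/100 167/50 473/120
  89/24 297/100 161/50 67/24
  103/36 37/12 13/6 49/18
After step 3:
  1939/540 1627/450 3269/900 526/135
  1657/450 257/75 1073/300 3179/900
  2977/900 10003/3000 8693/3000 713/225
  695/216 9973/3600 10073/3600 553/216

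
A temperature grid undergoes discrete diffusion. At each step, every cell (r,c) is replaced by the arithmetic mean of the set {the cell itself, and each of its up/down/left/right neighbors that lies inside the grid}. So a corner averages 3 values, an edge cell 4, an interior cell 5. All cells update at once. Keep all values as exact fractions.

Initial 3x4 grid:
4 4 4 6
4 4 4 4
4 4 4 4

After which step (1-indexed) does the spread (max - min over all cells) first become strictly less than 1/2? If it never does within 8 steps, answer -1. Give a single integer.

Step 1: max=14/3, min=4, spread=2/3
Step 2: max=41/9, min=4, spread=5/9
Step 3: max=473/108, min=4, spread=41/108
  -> spread < 1/2 first at step 3
Step 4: max=56057/12960, min=4, spread=4217/12960
Step 5: max=3319549/777600, min=14479/3600, spread=38417/155520
Step 6: max=197824211/46656000, min=290597/72000, spread=1903471/9331200
Step 7: max=11798429089/2799360000, min=8755759/2160000, spread=18038617/111974400
Step 8: max=705114582851/167961600000, min=790526759/194400000, spread=883978523/6718464000

Answer: 3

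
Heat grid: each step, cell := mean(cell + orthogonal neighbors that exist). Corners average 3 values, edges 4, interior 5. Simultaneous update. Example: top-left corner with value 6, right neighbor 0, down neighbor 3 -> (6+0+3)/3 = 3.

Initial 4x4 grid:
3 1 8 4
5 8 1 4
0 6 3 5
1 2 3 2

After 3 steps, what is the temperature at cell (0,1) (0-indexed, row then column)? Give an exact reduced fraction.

Answer: 5083/1200

Derivation:
Step 1: cell (0,1) = 5
Step 2: cell (0,1) = 157/40
Step 3: cell (0,1) = 5083/1200
Full grid after step 3:
  153/40 5083/1200 14953/3600 4699/1080
  743/200 771/200 12517/3000 7109/1800
  1853/600 3409/1000 10603/3000 6533/1800
  943/360 3461/1200 11191/3600 3493/1080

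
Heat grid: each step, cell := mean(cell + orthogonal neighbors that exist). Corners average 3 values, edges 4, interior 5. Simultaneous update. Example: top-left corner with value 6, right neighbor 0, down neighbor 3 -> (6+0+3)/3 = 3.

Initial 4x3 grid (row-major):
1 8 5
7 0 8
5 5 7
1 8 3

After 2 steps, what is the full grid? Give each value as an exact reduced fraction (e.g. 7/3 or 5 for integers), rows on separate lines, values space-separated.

After step 1:
  16/3 7/2 7
  13/4 28/5 5
  9/2 5 23/4
  14/3 17/4 6
After step 2:
  145/36 643/120 31/6
  1121/240 447/100 467/80
  209/48 251/50 87/16
  161/36 239/48 16/3

Answer: 145/36 643/120 31/6
1121/240 447/100 467/80
209/48 251/50 87/16
161/36 239/48 16/3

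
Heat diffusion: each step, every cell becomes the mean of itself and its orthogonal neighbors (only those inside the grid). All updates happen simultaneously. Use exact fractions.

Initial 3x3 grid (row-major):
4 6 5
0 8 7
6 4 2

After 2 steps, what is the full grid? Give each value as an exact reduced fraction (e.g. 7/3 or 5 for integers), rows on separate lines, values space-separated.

Answer: 163/36 241/48 23/4
97/24 103/20 125/24
77/18 53/12 89/18

Derivation:
After step 1:
  10/3 23/4 6
  9/2 5 11/2
  10/3 5 13/3
After step 2:
  163/36 241/48 23/4
  97/24 103/20 125/24
  77/18 53/12 89/18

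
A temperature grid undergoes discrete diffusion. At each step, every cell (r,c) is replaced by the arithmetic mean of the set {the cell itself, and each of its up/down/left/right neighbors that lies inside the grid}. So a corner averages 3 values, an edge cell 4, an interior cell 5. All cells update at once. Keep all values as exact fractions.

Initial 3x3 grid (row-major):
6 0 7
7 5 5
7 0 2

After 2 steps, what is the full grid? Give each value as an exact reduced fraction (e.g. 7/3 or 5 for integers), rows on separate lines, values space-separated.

Answer: 181/36 487/120 53/12
373/80 112/25 869/240
173/36 139/40 127/36

Derivation:
After step 1:
  13/3 9/2 4
  25/4 17/5 19/4
  14/3 7/2 7/3
After step 2:
  181/36 487/120 53/12
  373/80 112/25 869/240
  173/36 139/40 127/36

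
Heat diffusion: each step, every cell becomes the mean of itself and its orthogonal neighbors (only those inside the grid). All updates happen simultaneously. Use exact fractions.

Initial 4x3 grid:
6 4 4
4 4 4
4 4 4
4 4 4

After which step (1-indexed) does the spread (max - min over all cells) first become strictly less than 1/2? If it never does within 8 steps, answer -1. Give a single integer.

Step 1: max=14/3, min=4, spread=2/3
Step 2: max=41/9, min=4, spread=5/9
Step 3: max=473/108, min=4, spread=41/108
  -> spread < 1/2 first at step 3
Step 4: max=56057/12960, min=4, spread=4217/12960
Step 5: max=3319549/777600, min=14479/3600, spread=38417/155520
Step 6: max=197824211/46656000, min=290597/72000, spread=1903471/9331200
Step 7: max=11798429089/2799360000, min=8755759/2160000, spread=18038617/111974400
Step 8: max=705114582851/167961600000, min=790526759/194400000, spread=883978523/6718464000

Answer: 3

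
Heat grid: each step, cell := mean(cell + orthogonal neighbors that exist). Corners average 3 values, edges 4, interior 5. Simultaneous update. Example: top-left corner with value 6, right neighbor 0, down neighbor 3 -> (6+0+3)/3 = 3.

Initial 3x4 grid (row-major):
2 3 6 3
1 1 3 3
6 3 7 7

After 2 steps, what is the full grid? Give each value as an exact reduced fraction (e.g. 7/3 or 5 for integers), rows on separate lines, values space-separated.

After step 1:
  2 3 15/4 4
  5/2 11/5 4 4
  10/3 17/4 5 17/3
After step 2:
  5/2 219/80 59/16 47/12
  301/120 319/100 379/100 53/12
  121/36 887/240 227/48 44/9

Answer: 5/2 219/80 59/16 47/12
301/120 319/100 379/100 53/12
121/36 887/240 227/48 44/9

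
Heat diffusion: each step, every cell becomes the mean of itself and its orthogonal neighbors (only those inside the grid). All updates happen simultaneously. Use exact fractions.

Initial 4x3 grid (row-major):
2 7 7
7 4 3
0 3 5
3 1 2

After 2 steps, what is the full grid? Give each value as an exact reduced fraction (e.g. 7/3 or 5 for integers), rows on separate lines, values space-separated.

After step 1:
  16/3 5 17/3
  13/4 24/5 19/4
  13/4 13/5 13/4
  4/3 9/4 8/3
After step 2:
  163/36 26/5 185/36
  499/120 102/25 277/60
  313/120 323/100 199/60
  41/18 177/80 49/18

Answer: 163/36 26/5 185/36
499/120 102/25 277/60
313/120 323/100 199/60
41/18 177/80 49/18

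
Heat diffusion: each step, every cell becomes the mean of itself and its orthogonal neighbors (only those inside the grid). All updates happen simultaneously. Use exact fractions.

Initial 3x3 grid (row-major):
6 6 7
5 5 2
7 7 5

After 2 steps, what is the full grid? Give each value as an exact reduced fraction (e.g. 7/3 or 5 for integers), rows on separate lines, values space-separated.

Answer: 209/36 65/12 21/4
91/16 11/2 233/48
217/36 11/2 185/36

Derivation:
After step 1:
  17/3 6 5
  23/4 5 19/4
  19/3 6 14/3
After step 2:
  209/36 65/12 21/4
  91/16 11/2 233/48
  217/36 11/2 185/36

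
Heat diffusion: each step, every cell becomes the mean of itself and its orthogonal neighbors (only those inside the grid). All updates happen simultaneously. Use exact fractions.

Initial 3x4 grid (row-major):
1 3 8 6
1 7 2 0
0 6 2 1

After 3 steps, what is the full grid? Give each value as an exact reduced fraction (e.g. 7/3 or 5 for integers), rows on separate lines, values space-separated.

After step 1:
  5/3 19/4 19/4 14/3
  9/4 19/5 19/5 9/4
  7/3 15/4 11/4 1
After step 2:
  26/9 449/120 539/120 35/9
  201/80 367/100 347/100 703/240
  25/9 379/120 113/40 2
After step 3:
  6583/2160 13313/3600 14033/3600 8143/2160
  14219/4800 6621/2000 20863/6000 44237/14400
  6083/2160 2797/900 859/300 1861/720

Answer: 6583/2160 13313/3600 14033/3600 8143/2160
14219/4800 6621/2000 20863/6000 44237/14400
6083/2160 2797/900 859/300 1861/720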